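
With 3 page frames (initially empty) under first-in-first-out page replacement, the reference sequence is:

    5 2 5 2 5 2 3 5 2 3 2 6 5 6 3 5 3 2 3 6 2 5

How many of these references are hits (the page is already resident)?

13

5: miss, frames (5)
2: miss, frames (5 2)
5: hit
2: hit
5: hit
2: hit
3: miss, frames (5 2 3)
5: hit
2: hit
3: hit
2: hit
6: miss, evict 5, frames (2 3 6)
5: miss, evict 2, frames (3 6 5)
6: hit
3: hit
5: hit
3: hit
2: miss, evict 3, frames (6 5 2)
3: miss, evict 6, frames (5 2 3)
6: miss, evict 5, frames (2 3 6)
2: hit
5: miss, evict 2, frames (3 6 5)
Hits: 13.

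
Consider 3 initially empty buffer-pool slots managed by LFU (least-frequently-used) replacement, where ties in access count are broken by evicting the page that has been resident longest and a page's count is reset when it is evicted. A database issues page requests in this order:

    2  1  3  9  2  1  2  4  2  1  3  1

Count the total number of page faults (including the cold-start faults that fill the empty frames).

8

2 → fault, frames {2}
1 → fault, frames {2,1}
3 → fault, frames {2,1,3}
9 → fault, evict 2, frames {1,3,9}
2 → fault, evict 1, frames {3,9,2}
1 → fault, evict 3, frames {9,2,1}
2 → hit
4 → fault, evict 9, frames {2,1,4}
2 → hit
1 → hit
3 → fault, evict 4, frames {2,1,3}
1 → hit
Page faults: 8.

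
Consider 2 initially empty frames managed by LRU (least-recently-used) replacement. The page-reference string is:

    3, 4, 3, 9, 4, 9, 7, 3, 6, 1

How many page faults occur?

3 → miss, frames (3)
4 → miss, frames (3 4)
3 → hit
9 → miss, evict 4, frames (3 9)
4 → miss, evict 3, frames (9 4)
9 → hit
7 → miss, evict 4, frames (9 7)
3 → miss, evict 9, frames (7 3)
6 → miss, evict 7, frames (3 6)
1 → miss, evict 3, frames (6 1)
Page faults: 8.

8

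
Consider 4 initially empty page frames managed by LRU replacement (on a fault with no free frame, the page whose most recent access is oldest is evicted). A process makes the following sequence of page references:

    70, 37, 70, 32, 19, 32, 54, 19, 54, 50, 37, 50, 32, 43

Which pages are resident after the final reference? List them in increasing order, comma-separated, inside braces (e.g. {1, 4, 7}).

70: fault, frames {70}
37: fault, frames {70,37}
70: hit
32: fault, frames {37,70,32}
19: fault, frames {37,70,32,19}
32: hit
54: fault, evict 37, frames {70,19,32,54}
19: hit
54: hit
50: fault, evict 70, frames {32,19,54,50}
37: fault, evict 32, frames {19,54,50,37}
50: hit
32: fault, evict 19, frames {54,37,50,32}
43: fault, evict 54, frames {37,50,32,43}

{32, 37, 43, 50}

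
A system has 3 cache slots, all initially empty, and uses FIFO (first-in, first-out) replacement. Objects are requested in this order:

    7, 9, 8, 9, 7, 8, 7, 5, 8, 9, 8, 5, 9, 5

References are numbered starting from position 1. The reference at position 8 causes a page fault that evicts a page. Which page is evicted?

7

pos 1: 7 -> fault, frames [7]
pos 2: 9 -> fault, frames [7, 9]
pos 3: 8 -> fault, frames [7, 9, 8]
pos 4: 9 -> hit
pos 5: 7 -> hit
pos 6: 8 -> hit
pos 7: 7 -> hit
pos 8: 5 -> fault, evict 7, frames [9, 8, 5]
At position 8, page 7 is evicted.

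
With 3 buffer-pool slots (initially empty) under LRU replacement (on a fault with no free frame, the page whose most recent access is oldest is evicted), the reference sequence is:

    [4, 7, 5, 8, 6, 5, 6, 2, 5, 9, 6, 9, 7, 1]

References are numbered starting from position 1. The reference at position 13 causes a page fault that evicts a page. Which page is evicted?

pos 1: 4: fault, frames (4)
pos 2: 7: fault, frames (4 7)
pos 3: 5: fault, frames (4 7 5)
pos 4: 8: fault, evict 4, frames (7 5 8)
pos 5: 6: fault, evict 7, frames (5 8 6)
pos 6: 5: hit
pos 7: 6: hit
pos 8: 2: fault, evict 8, frames (5 6 2)
pos 9: 5: hit
pos 10: 9: fault, evict 6, frames (2 5 9)
pos 11: 6: fault, evict 2, frames (5 9 6)
pos 12: 9: hit
pos 13: 7: fault, evict 5, frames (6 9 7)
At position 13, page 5 is evicted.

5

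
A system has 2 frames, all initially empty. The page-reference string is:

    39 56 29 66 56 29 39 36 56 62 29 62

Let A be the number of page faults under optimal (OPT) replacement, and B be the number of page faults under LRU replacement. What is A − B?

Under OPT: F F F F . F F F . F F . → 9 faults.
Under LRU: F F F F F F F F F F F . → 11 faults.
A − B = 9 − 11 = -2.

-2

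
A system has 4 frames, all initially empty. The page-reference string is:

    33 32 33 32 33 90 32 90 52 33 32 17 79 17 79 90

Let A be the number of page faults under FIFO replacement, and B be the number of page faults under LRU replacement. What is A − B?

Under FIFO: F F . . . F . . F . . F F . . . → 6 faults.
Under LRU: F F . . . F . . F . . F F . . F → 7 faults.
A − B = 6 − 7 = -1.

-1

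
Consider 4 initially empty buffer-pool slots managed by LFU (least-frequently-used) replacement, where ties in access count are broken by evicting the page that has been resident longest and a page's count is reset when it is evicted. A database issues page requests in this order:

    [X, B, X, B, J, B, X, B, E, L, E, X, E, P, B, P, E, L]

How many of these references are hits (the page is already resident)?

X: miss, frames [X]
B: miss, frames [X, B]
X: hit
B: hit
J: miss, frames [X, B, J]
B: hit
X: hit
B: hit
E: miss, frames [X, B, J, E]
L: miss, evict J, frames [X, B, E, L]
E: hit
X: hit
E: hit
P: miss, evict L, frames [X, B, E, P]
B: hit
P: hit
E: hit
L: miss, evict P, frames [X, B, E, L]
Hits: 11.

11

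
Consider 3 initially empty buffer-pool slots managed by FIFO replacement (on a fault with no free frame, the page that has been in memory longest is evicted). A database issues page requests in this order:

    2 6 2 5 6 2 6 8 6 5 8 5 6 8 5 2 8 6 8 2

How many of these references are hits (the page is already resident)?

2 -> miss, frames [2]
6 -> miss, frames [2, 6]
2 -> hit
5 -> miss, frames [2, 6, 5]
6 -> hit
2 -> hit
6 -> hit
8 -> miss, evict 2, frames [6, 5, 8]
6 -> hit
5 -> hit
8 -> hit
5 -> hit
6 -> hit
8 -> hit
5 -> hit
2 -> miss, evict 6, frames [5, 8, 2]
8 -> hit
6 -> miss, evict 5, frames [8, 2, 6]
8 -> hit
2 -> hit
Hits: 14.

14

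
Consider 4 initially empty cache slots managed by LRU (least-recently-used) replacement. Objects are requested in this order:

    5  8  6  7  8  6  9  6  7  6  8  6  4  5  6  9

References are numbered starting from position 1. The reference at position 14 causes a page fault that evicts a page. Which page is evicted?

7

pos 1: 5: miss, frames [5]
pos 2: 8: miss, frames [5, 8]
pos 3: 6: miss, frames [5, 8, 6]
pos 4: 7: miss, frames [5, 8, 6, 7]
pos 5: 8: hit
pos 6: 6: hit
pos 7: 9: miss, evict 5, frames [7, 8, 6, 9]
pos 8: 6: hit
pos 9: 7: hit
pos 10: 6: hit
pos 11: 8: hit
pos 12: 6: hit
pos 13: 4: miss, evict 9, frames [7, 8, 6, 4]
pos 14: 5: miss, evict 7, frames [8, 6, 4, 5]
At position 14, page 7 is evicted.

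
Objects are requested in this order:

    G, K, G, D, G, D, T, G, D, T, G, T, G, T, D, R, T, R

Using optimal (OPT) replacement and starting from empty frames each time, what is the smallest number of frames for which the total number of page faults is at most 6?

f=1: 18 faults
f=2: 8 faults
f=3: 5 faults
f=4: 5 faults
f=5: 5 faults
Smallest f with faults ≤ 6 is 3.

3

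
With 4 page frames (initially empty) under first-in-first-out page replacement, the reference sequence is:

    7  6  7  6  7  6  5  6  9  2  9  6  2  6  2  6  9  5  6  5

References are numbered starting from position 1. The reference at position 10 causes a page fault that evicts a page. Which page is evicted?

pos 1: 7 → miss, frames (7)
pos 2: 6 → miss, frames (7 6)
pos 3: 7 → hit
pos 4: 6 → hit
pos 5: 7 → hit
pos 6: 6 → hit
pos 7: 5 → miss, frames (7 6 5)
pos 8: 6 → hit
pos 9: 9 → miss, frames (7 6 5 9)
pos 10: 2 → miss, evict 7, frames (6 5 9 2)
At position 10, page 7 is evicted.

7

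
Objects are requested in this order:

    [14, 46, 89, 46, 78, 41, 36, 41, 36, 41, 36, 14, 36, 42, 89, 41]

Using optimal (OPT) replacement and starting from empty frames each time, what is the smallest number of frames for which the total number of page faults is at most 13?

2

f=1: 16 faults
f=2: 10 faults
f=3: 8 faults
f=4: 7 faults
f=5: 7 faults
f=6: 7 faults
f=7: 7 faults
Smallest f with faults ≤ 13 is 2.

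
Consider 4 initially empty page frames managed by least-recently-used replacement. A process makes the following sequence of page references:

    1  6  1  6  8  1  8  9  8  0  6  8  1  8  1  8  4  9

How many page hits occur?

9

1: miss, frames (1)
6: miss, frames (1 6)
1: hit
6: hit
8: miss, frames (1 6 8)
1: hit
8: hit
9: miss, frames (6 1 8 9)
8: hit
0: miss, evict 6, frames (1 9 8 0)
6: miss, evict 1, frames (9 8 0 6)
8: hit
1: miss, evict 9, frames (0 6 8 1)
8: hit
1: hit
8: hit
4: miss, evict 0, frames (6 1 8 4)
9: miss, evict 6, frames (1 8 4 9)
Hits: 9.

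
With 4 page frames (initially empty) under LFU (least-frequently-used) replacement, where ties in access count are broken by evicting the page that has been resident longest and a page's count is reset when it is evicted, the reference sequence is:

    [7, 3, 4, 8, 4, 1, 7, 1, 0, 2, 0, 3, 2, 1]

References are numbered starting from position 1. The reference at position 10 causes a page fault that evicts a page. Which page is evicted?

7

pos 1: 7 → miss, frames [7]
pos 2: 3 → miss, frames [7, 3]
pos 3: 4 → miss, frames [7, 3, 4]
pos 4: 8 → miss, frames [7, 3, 4, 8]
pos 5: 4 → hit
pos 6: 1 → miss, evict 7, frames [3, 4, 8, 1]
pos 7: 7 → miss, evict 3, frames [4, 8, 1, 7]
pos 8: 1 → hit
pos 9: 0 → miss, evict 8, frames [4, 1, 7, 0]
pos 10: 2 → miss, evict 7, frames [4, 1, 0, 2]
At position 10, page 7 is evicted.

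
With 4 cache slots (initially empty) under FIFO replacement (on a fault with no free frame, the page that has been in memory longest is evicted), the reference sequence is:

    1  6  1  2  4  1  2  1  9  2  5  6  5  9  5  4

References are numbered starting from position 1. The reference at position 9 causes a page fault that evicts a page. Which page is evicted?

1

pos 1: 1 -> miss, frames {1}
pos 2: 6 -> miss, frames {1,6}
pos 3: 1 -> hit
pos 4: 2 -> miss, frames {1,6,2}
pos 5: 4 -> miss, frames {1,6,2,4}
pos 6: 1 -> hit
pos 7: 2 -> hit
pos 8: 1 -> hit
pos 9: 9 -> miss, evict 1, frames {6,2,4,9}
At position 9, page 1 is evicted.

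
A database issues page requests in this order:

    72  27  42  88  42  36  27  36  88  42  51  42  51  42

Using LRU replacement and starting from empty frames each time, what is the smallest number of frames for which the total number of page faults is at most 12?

f=1: 14 faults
f=2: 9 faults
f=3: 9 faults
f=4: 6 faults
f=5: 6 faults
f=6: 6 faults
Smallest f with faults ≤ 12 is 2.

2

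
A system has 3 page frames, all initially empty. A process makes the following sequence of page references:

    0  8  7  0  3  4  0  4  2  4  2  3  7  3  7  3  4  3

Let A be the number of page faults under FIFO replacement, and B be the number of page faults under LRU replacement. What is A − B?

1

Under FIFO: F F F . F F F . F . . F F . . . F . → 10 faults.
Under LRU: F F F . F F . . F . . F F . . . F . → 9 faults.
A − B = 10 − 9 = 1.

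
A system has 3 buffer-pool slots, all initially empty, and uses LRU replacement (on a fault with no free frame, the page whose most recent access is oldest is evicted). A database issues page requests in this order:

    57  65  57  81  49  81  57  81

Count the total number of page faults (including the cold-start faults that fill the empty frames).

57: miss, frames [57]
65: miss, frames [57, 65]
57: hit
81: miss, frames [65, 57, 81]
49: miss, evict 65, frames [57, 81, 49]
81: hit
57: hit
81: hit
Page faults: 4.

4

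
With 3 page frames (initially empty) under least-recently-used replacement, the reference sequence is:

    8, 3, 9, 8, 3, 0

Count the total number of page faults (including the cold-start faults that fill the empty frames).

4

8: miss, frames (8)
3: miss, frames (8 3)
9: miss, frames (8 3 9)
8: hit
3: hit
0: miss, evict 9, frames (8 3 0)
Page faults: 4.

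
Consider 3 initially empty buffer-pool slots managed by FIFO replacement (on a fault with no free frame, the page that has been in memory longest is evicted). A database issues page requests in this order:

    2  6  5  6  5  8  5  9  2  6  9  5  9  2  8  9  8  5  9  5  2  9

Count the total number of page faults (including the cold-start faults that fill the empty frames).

14

2: miss, frames {2}
6: miss, frames {2,6}
5: miss, frames {2,6,5}
6: hit
5: hit
8: miss, evict 2, frames {6,5,8}
5: hit
9: miss, evict 6, frames {5,8,9}
2: miss, evict 5, frames {8,9,2}
6: miss, evict 8, frames {9,2,6}
9: hit
5: miss, evict 9, frames {2,6,5}
9: miss, evict 2, frames {6,5,9}
2: miss, evict 6, frames {5,9,2}
8: miss, evict 5, frames {9,2,8}
9: hit
8: hit
5: miss, evict 9, frames {2,8,5}
9: miss, evict 2, frames {8,5,9}
5: hit
2: miss, evict 8, frames {5,9,2}
9: hit
Page faults: 14.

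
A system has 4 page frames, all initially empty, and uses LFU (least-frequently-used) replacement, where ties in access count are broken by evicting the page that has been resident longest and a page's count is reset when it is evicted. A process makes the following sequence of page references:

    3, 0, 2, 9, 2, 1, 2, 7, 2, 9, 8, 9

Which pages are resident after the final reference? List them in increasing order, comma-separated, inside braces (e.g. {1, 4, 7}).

3: miss, frames [3]
0: miss, frames [3, 0]
2: miss, frames [3, 0, 2]
9: miss, frames [3, 0, 2, 9]
2: hit
1: miss, evict 3, frames [0, 2, 9, 1]
2: hit
7: miss, evict 0, frames [2, 9, 1, 7]
2: hit
9: hit
8: miss, evict 1, frames [2, 9, 7, 8]
9: hit

{2, 7, 8, 9}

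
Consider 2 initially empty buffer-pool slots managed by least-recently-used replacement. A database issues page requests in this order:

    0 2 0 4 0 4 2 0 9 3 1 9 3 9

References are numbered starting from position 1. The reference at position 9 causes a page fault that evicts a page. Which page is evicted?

pos 1: 0 -> miss, frames [0]
pos 2: 2 -> miss, frames [0, 2]
pos 3: 0 -> hit
pos 4: 4 -> miss, evict 2, frames [0, 4]
pos 5: 0 -> hit
pos 6: 4 -> hit
pos 7: 2 -> miss, evict 0, frames [4, 2]
pos 8: 0 -> miss, evict 4, frames [2, 0]
pos 9: 9 -> miss, evict 2, frames [0, 9]
At position 9, page 2 is evicted.

2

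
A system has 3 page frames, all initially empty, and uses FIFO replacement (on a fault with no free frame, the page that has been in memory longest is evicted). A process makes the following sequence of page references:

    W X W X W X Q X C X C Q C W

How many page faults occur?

5

W -> fault, frames [W]
X -> fault, frames [W, X]
W -> hit
X -> hit
W -> hit
X -> hit
Q -> fault, frames [W, X, Q]
X -> hit
C -> fault, evict W, frames [X, Q, C]
X -> hit
C -> hit
Q -> hit
C -> hit
W -> fault, evict X, frames [Q, C, W]
Page faults: 5.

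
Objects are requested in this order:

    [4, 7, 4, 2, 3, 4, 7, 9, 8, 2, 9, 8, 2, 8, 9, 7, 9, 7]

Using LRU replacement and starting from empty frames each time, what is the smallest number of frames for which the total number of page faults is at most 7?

4

f=1: 18 faults
f=2: 14 faults
f=3: 9 faults
f=4: 7 faults
f=5: 7 faults
f=6: 6 faults
Smallest f with faults ≤ 7 is 4.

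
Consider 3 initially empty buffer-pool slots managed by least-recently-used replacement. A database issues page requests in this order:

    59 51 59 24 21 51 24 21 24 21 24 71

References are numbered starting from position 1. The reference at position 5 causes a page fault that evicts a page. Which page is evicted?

pos 1: 59: miss, frames [59]
pos 2: 51: miss, frames [59, 51]
pos 3: 59: hit
pos 4: 24: miss, frames [51, 59, 24]
pos 5: 21: miss, evict 51, frames [59, 24, 21]
At position 5, page 51 is evicted.

51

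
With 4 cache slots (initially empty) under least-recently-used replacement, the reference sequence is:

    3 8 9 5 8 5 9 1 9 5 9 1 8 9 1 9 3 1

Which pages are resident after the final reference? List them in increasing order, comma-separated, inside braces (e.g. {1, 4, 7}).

3: fault, frames (3)
8: fault, frames (3 8)
9: fault, frames (3 8 9)
5: fault, frames (3 8 9 5)
8: hit
5: hit
9: hit
1: fault, evict 3, frames (8 5 9 1)
9: hit
5: hit
9: hit
1: hit
8: hit
9: hit
1: hit
9: hit
3: fault, evict 5, frames (8 1 9 3)
1: hit

{1, 3, 8, 9}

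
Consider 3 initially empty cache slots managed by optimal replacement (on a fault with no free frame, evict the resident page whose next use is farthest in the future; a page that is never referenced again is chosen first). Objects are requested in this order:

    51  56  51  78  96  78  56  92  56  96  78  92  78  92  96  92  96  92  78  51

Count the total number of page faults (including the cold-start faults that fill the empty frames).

7

51 → miss, frames (51)
56 → miss, frames (51 56)
51 → hit
78 → miss, frames (51 56 78)
96 → miss, evict 51, frames (56 78 96)
78 → hit
56 → hit
92 → miss, evict 78, frames (56 96 92)
56 → hit
96 → hit
78 → miss, evict 56, frames (96 92 78)
92 → hit
78 → hit
92 → hit
96 → hit
92 → hit
96 → hit
92 → hit
78 → hit
51 → miss, evict 78, frames (96 92 51)
Page faults: 7.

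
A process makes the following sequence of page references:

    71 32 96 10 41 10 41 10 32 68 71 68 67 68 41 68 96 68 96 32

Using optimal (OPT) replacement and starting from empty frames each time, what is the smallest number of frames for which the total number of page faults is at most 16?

f=1: 20 faults
f=2: 12 faults
f=3: 10 faults
f=4: 8 faults
f=5: 7 faults
f=6: 7 faults
f=7: 7 faults
Smallest f with faults ≤ 16 is 2.

2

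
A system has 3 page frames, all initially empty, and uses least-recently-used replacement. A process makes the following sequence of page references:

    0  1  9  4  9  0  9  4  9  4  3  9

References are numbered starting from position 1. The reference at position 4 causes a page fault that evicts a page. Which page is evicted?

pos 1: 0 -> fault, frames [0]
pos 2: 1 -> fault, frames [0, 1]
pos 3: 9 -> fault, frames [0, 1, 9]
pos 4: 4 -> fault, evict 0, frames [1, 9, 4]
At position 4, page 0 is evicted.

0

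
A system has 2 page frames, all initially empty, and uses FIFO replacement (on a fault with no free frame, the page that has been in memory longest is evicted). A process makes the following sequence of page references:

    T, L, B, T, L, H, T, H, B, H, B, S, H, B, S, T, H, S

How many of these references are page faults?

T: fault, frames [T]
L: fault, frames [T, L]
B: fault, evict T, frames [L, B]
T: fault, evict L, frames [B, T]
L: fault, evict B, frames [T, L]
H: fault, evict T, frames [L, H]
T: fault, evict L, frames [H, T]
H: hit
B: fault, evict H, frames [T, B]
H: fault, evict T, frames [B, H]
B: hit
S: fault, evict B, frames [H, S]
H: hit
B: fault, evict H, frames [S, B]
S: hit
T: fault, evict S, frames [B, T]
H: fault, evict B, frames [T, H]
S: fault, evict T, frames [H, S]
Page faults: 14.

14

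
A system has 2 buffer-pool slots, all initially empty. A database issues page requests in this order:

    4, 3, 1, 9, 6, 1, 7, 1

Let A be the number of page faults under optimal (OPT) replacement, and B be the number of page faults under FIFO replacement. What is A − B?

Under OPT: F F F F F . F . → 6 faults.
Under FIFO: F F F F F F F . → 7 faults.
A − B = 6 − 7 = -1.

-1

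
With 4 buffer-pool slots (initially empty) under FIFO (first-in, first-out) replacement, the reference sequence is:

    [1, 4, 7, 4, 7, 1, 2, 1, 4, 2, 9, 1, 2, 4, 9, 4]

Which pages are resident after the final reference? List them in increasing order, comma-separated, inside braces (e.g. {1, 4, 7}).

{1, 2, 4, 9}

1 -> miss, frames [1]
4 -> miss, frames [1, 4]
7 -> miss, frames [1, 4, 7]
4 -> hit
7 -> hit
1 -> hit
2 -> miss, frames [1, 4, 7, 2]
1 -> hit
4 -> hit
2 -> hit
9 -> miss, evict 1, frames [4, 7, 2, 9]
1 -> miss, evict 4, frames [7, 2, 9, 1]
2 -> hit
4 -> miss, evict 7, frames [2, 9, 1, 4]
9 -> hit
4 -> hit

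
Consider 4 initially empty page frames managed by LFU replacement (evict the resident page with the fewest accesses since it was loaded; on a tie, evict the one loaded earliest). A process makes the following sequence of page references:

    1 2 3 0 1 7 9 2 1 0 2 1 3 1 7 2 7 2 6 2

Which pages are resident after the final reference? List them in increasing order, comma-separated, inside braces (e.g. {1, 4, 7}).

1 -> miss, frames {1}
2 -> miss, frames {1,2}
3 -> miss, frames {1,2,3}
0 -> miss, frames {1,2,3,0}
1 -> hit
7 -> miss, evict 2, frames {1,3,0,7}
9 -> miss, evict 3, frames {1,0,7,9}
2 -> miss, evict 0, frames {1,7,9,2}
1 -> hit
0 -> miss, evict 7, frames {1,9,2,0}
2 -> hit
1 -> hit
3 -> miss, evict 9, frames {1,2,0,3}
1 -> hit
7 -> miss, evict 0, frames {1,2,3,7}
2 -> hit
7 -> hit
2 -> hit
6 -> miss, evict 3, frames {1,2,7,6}
2 -> hit

{1, 2, 6, 7}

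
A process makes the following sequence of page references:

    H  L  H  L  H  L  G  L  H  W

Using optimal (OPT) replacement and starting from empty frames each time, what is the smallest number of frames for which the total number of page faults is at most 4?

f=1: 10 faults
f=2: 5 faults
f=3: 4 faults
f=4: 4 faults
Smallest f with faults ≤ 4 is 3.

3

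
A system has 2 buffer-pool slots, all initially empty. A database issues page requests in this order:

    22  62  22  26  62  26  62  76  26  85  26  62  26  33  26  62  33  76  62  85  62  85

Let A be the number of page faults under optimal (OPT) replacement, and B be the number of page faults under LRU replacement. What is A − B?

-4

Under OPT: F F . F . . . F . F . F . F . F . F . F . . → 10 faults.
Under LRU: F F . F F . . F F F . F . F . F F F F F . . → 14 faults.
A − B = 10 − 14 = -4.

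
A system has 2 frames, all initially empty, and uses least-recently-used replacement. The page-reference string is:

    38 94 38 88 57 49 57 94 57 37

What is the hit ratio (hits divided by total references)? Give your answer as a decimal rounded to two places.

38 -> miss, frames [38]
94 -> miss, frames [38, 94]
38 -> hit
88 -> miss, evict 94, frames [38, 88]
57 -> miss, evict 38, frames [88, 57]
49 -> miss, evict 88, frames [57, 49]
57 -> hit
94 -> miss, evict 49, frames [57, 94]
57 -> hit
37 -> miss, evict 94, frames [57, 37]
Hits: 3 of 10 references → 3/10 = 0.3000.

0.30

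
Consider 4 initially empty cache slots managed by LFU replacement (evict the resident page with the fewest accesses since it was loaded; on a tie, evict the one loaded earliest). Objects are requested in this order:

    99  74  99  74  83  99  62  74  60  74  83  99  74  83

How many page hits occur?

8

99 -> miss, frames [99]
74 -> miss, frames [99, 74]
99 -> hit
74 -> hit
83 -> miss, frames [99, 74, 83]
99 -> hit
62 -> miss, frames [99, 74, 83, 62]
74 -> hit
60 -> miss, evict 83, frames [99, 74, 62, 60]
74 -> hit
83 -> miss, evict 62, frames [99, 74, 60, 83]
99 -> hit
74 -> hit
83 -> hit
Hits: 8.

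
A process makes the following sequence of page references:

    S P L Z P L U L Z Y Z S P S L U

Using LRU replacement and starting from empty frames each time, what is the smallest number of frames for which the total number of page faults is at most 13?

f=1: 16 faults
f=2: 13 faults
f=3: 11 faults
f=4: 10 faults
f=5: 9 faults
f=6: 6 faults
Smallest f with faults ≤ 13 is 2.

2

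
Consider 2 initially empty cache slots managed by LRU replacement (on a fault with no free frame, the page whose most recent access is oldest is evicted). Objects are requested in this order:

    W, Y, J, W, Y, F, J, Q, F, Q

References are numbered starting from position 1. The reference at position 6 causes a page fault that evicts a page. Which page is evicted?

W

pos 1: W: miss, frames (W)
pos 2: Y: miss, frames (W Y)
pos 3: J: miss, evict W, frames (Y J)
pos 4: W: miss, evict Y, frames (J W)
pos 5: Y: miss, evict J, frames (W Y)
pos 6: F: miss, evict W, frames (Y F)
At position 6, page W is evicted.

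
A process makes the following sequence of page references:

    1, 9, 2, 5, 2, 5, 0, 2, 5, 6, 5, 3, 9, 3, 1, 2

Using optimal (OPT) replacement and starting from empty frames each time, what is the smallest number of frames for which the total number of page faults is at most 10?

f=1: 16 faults
f=2: 11 faults
f=3: 9 faults
f=4: 8 faults
f=5: 7 faults
f=6: 7 faults
f=7: 7 faults
Smallest f with faults ≤ 10 is 3.

3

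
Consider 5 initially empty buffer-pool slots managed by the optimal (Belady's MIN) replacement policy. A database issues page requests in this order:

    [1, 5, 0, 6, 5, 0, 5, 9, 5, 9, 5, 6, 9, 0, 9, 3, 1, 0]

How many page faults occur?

6

1 -> fault, frames (1)
5 -> fault, frames (1 5)
0 -> fault, frames (1 5 0)
6 -> fault, frames (1 5 0 6)
5 -> hit
0 -> hit
5 -> hit
9 -> fault, frames (1 5 0 6 9)
5 -> hit
9 -> hit
5 -> hit
6 -> hit
9 -> hit
0 -> hit
9 -> hit
3 -> fault, evict 9, frames (1 5 0 6 3)
1 -> hit
0 -> hit
Page faults: 6.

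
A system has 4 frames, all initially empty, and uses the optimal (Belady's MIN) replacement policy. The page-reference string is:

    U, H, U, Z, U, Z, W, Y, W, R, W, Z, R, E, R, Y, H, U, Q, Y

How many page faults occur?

10

U: fault, frames [U]
H: fault, frames [U, H]
U: hit
Z: fault, frames [U, H, Z]
U: hit
Z: hit
W: fault, frames [U, H, Z, W]
Y: fault, evict U, frames [H, Z, W, Y]
W: hit
R: fault, evict H, frames [Z, W, Y, R]
W: hit
Z: hit
R: hit
E: fault, evict W, frames [Z, Y, R, E]
R: hit
Y: hit
H: fault, evict E, frames [Z, Y, R, H]
U: fault, evict H, frames [Z, Y, R, U]
Q: fault, evict U, frames [Z, Y, R, Q]
Y: hit
Page faults: 10.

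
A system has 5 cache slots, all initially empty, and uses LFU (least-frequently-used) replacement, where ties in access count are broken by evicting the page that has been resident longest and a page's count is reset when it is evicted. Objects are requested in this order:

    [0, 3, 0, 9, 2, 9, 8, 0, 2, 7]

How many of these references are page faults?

6

0 → fault, frames (0)
3 → fault, frames (0 3)
0 → hit
9 → fault, frames (0 3 9)
2 → fault, frames (0 3 9 2)
9 → hit
8 → fault, frames (0 3 9 2 8)
0 → hit
2 → hit
7 → fault, evict 3, frames (0 9 2 8 7)
Page faults: 6.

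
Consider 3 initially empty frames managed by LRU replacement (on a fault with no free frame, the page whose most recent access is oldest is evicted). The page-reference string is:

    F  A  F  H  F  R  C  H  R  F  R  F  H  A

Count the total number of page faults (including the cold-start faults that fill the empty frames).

8

F -> fault, frames [F]
A -> fault, frames [F, A]
F -> hit
H -> fault, frames [A, F, H]
F -> hit
R -> fault, evict A, frames [H, F, R]
C -> fault, evict H, frames [F, R, C]
H -> fault, evict F, frames [R, C, H]
R -> hit
F -> fault, evict C, frames [H, R, F]
R -> hit
F -> hit
H -> hit
A -> fault, evict R, frames [F, H, A]
Page faults: 8.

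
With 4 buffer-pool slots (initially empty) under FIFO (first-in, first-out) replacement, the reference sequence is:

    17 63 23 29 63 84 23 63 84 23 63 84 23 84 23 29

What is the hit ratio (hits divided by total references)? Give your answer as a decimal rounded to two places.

17 -> miss, frames [17]
63 -> miss, frames [17, 63]
23 -> miss, frames [17, 63, 23]
29 -> miss, frames [17, 63, 23, 29]
63 -> hit
84 -> miss, evict 17, frames [63, 23, 29, 84]
23 -> hit
63 -> hit
84 -> hit
23 -> hit
63 -> hit
84 -> hit
23 -> hit
84 -> hit
23 -> hit
29 -> hit
Hits: 11 of 16 references → 11/16 = 0.6875.

0.69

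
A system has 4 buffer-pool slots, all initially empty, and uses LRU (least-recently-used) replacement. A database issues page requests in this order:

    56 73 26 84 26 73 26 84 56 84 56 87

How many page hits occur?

7

56: fault, frames (56)
73: fault, frames (56 73)
26: fault, frames (56 73 26)
84: fault, frames (56 73 26 84)
26: hit
73: hit
26: hit
84: hit
56: hit
84: hit
56: hit
87: fault, evict 73, frames (26 84 56 87)
Hits: 7.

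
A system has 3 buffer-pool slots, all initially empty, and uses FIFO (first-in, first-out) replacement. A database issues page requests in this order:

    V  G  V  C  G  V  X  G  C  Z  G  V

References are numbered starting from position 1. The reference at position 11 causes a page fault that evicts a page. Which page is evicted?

C

pos 1: V → fault, frames [V]
pos 2: G → fault, frames [V, G]
pos 3: V → hit
pos 4: C → fault, frames [V, G, C]
pos 5: G → hit
pos 6: V → hit
pos 7: X → fault, evict V, frames [G, C, X]
pos 8: G → hit
pos 9: C → hit
pos 10: Z → fault, evict G, frames [C, X, Z]
pos 11: G → fault, evict C, frames [X, Z, G]
At position 11, page C is evicted.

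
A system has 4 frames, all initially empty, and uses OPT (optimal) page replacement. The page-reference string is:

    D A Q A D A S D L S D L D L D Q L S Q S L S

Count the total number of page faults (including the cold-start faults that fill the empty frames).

D: miss, frames {D}
A: miss, frames {D,A}
Q: miss, frames {D,A,Q}
A: hit
D: hit
A: hit
S: miss, frames {D,A,Q,S}
D: hit
L: miss, evict A, frames {D,Q,S,L}
S: hit
D: hit
L: hit
D: hit
L: hit
D: hit
Q: hit
L: hit
S: hit
Q: hit
S: hit
L: hit
S: hit
Page faults: 5.

5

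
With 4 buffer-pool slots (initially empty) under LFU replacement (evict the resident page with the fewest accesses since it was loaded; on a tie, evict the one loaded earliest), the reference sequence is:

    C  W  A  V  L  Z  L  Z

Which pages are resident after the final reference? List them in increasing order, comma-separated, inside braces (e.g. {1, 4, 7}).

{A, L, V, Z}

C -> fault, frames {C}
W -> fault, frames {C,W}
A -> fault, frames {C,W,A}
V -> fault, frames {C,W,A,V}
L -> fault, evict C, frames {W,A,V,L}
Z -> fault, evict W, frames {A,V,L,Z}
L -> hit
Z -> hit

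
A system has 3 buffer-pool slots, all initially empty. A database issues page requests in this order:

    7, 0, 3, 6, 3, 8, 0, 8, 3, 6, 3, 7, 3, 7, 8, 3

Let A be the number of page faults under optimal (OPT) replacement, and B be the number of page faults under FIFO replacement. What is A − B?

-4

Under OPT: F F F F . F . . . F . F . . . . → 7 faults.
Under FIFO: F F F F . F F . F F . F . . F F → 11 faults.
A − B = 7 − 11 = -4.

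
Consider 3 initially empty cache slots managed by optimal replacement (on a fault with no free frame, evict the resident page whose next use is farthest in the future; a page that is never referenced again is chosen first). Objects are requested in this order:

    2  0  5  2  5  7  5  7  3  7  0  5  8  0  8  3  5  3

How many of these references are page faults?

8

2 -> fault, frames {2}
0 -> fault, frames {2,0}
5 -> fault, frames {2,0,5}
2 -> hit
5 -> hit
7 -> fault, evict 2, frames {0,5,7}
5 -> hit
7 -> hit
3 -> fault, evict 5, frames {0,7,3}
7 -> hit
0 -> hit
5 -> fault, evict 7, frames {0,3,5}
8 -> fault, evict 5, frames {0,3,8}
0 -> hit
8 -> hit
3 -> hit
5 -> fault, evict 8, frames {0,3,5}
3 -> hit
Page faults: 8.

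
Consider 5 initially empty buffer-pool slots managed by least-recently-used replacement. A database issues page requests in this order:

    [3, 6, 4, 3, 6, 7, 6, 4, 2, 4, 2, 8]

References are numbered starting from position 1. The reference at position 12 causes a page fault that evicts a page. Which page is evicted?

pos 1: 3: miss, frames (3)
pos 2: 6: miss, frames (3 6)
pos 3: 4: miss, frames (3 6 4)
pos 4: 3: hit
pos 5: 6: hit
pos 6: 7: miss, frames (4 3 6 7)
pos 7: 6: hit
pos 8: 4: hit
pos 9: 2: miss, frames (3 7 6 4 2)
pos 10: 4: hit
pos 11: 2: hit
pos 12: 8: miss, evict 3, frames (7 6 4 2 8)
At position 12, page 3 is evicted.

3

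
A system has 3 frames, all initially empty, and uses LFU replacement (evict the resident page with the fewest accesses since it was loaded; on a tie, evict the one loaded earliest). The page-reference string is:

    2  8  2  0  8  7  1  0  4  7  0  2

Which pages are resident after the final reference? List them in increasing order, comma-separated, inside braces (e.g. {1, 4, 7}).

{0, 2, 8}

2 → fault, frames [2]
8 → fault, frames [2, 8]
2 → hit
0 → fault, frames [2, 8, 0]
8 → hit
7 → fault, evict 0, frames [2, 8, 7]
1 → fault, evict 7, frames [2, 8, 1]
0 → fault, evict 1, frames [2, 8, 0]
4 → fault, evict 0, frames [2, 8, 4]
7 → fault, evict 4, frames [2, 8, 7]
0 → fault, evict 7, frames [2, 8, 0]
2 → hit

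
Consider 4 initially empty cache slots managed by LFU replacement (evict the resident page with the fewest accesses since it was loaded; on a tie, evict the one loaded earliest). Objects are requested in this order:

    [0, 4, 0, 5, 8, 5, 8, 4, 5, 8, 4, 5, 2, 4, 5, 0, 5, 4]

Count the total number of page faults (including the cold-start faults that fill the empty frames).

6

0 → fault, frames [0]
4 → fault, frames [0, 4]
0 → hit
5 → fault, frames [0, 4, 5]
8 → fault, frames [0, 4, 5, 8]
5 → hit
8 → hit
4 → hit
5 → hit
8 → hit
4 → hit
5 → hit
2 → fault, evict 0, frames [4, 5, 8, 2]
4 → hit
5 → hit
0 → fault, evict 2, frames [4, 5, 8, 0]
5 → hit
4 → hit
Page faults: 6.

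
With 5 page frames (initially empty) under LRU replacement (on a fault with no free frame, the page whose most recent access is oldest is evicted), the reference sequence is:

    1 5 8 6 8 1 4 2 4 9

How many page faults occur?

1: miss, frames (1)
5: miss, frames (1 5)
8: miss, frames (1 5 8)
6: miss, frames (1 5 8 6)
8: hit
1: hit
4: miss, frames (5 6 8 1 4)
2: miss, evict 5, frames (6 8 1 4 2)
4: hit
9: miss, evict 6, frames (8 1 2 4 9)
Page faults: 7.

7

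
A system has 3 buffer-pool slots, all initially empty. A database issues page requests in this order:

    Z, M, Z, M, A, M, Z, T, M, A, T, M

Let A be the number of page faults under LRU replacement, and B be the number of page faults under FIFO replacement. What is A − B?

Under LRU: F F . . F . . F . F . . → 5 faults.
Under FIFO: F F . . F . . F . . . . → 4 faults.
A − B = 5 − 4 = 1.

1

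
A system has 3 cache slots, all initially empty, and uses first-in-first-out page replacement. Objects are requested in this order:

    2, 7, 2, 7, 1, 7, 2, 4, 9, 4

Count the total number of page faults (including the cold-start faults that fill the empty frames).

5

2: miss, frames [2]
7: miss, frames [2, 7]
2: hit
7: hit
1: miss, frames [2, 7, 1]
7: hit
2: hit
4: miss, evict 2, frames [7, 1, 4]
9: miss, evict 7, frames [1, 4, 9]
4: hit
Page faults: 5.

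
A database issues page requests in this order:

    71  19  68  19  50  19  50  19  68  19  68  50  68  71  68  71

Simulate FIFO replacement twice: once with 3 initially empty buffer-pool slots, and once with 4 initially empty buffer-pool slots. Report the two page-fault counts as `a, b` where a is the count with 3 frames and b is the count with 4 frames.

5, 4

3 frames: F F F . F . . . . . . . . F . . → 5 faults.
4 frames: F F F . F . . . . . . . . . . . → 4 faults.
4 < 5: adding a frame reduced faults, as is typical.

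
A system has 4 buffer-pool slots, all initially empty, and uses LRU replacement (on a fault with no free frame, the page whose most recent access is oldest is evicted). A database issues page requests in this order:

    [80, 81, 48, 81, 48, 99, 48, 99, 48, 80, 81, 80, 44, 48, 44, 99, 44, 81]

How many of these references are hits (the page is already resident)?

80 → fault, frames [80]
81 → fault, frames [80, 81]
48 → fault, frames [80, 81, 48]
81 → hit
48 → hit
99 → fault, frames [80, 81, 48, 99]
48 → hit
99 → hit
48 → hit
80 → hit
81 → hit
80 → hit
44 → fault, evict 99, frames [48, 81, 80, 44]
48 → hit
44 → hit
99 → fault, evict 81, frames [80, 48, 44, 99]
44 → hit
81 → fault, evict 80, frames [48, 99, 44, 81]
Hits: 11.

11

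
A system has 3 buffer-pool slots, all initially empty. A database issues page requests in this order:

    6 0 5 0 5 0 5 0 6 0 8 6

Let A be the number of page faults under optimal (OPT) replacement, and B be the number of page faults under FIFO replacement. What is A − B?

-1

Under OPT: F F F . . . . . . . F . → 4 faults.
Under FIFO: F F F . . . . . . . F F → 5 faults.
A − B = 4 − 5 = -1.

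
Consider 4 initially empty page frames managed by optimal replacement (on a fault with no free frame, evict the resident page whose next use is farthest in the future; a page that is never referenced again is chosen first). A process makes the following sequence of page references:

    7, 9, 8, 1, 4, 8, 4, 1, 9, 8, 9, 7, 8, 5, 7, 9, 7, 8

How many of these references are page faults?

7

7: fault, frames [7]
9: fault, frames [7, 9]
8: fault, frames [7, 9, 8]
1: fault, frames [7, 9, 8, 1]
4: fault, evict 7, frames [9, 8, 1, 4]
8: hit
4: hit
1: hit
9: hit
8: hit
9: hit
7: fault, evict 4, frames [9, 8, 1, 7]
8: hit
5: fault, evict 1, frames [9, 8, 7, 5]
7: hit
9: hit
7: hit
8: hit
Page faults: 7.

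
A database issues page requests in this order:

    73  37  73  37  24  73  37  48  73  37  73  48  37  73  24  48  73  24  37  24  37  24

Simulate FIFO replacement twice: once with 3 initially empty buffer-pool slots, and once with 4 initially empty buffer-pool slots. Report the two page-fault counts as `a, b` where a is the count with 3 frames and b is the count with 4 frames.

11, 4

3 frames: F F . . F . . F F F . . . . F F F . F F . . → 11 faults.
4 frames: F F . . F . . F . . . . . . . . . . . . . . → 4 faults.
4 < 11: adding a frame reduced faults, as is typical.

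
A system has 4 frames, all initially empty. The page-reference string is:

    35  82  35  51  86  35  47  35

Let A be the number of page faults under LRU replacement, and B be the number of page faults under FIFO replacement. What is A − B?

Under LRU: F F . F F . F . → 5 faults.
Under FIFO: F F . F F . F F → 6 faults.
A − B = 5 − 6 = -1.

-1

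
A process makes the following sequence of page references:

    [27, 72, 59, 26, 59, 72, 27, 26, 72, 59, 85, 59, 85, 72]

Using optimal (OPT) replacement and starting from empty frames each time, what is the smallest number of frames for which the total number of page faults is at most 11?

f=1: 14 faults
f=2: 10 faults
f=3: 7 faults
f=4: 5 faults
f=5: 5 faults
Smallest f with faults ≤ 11 is 2.

2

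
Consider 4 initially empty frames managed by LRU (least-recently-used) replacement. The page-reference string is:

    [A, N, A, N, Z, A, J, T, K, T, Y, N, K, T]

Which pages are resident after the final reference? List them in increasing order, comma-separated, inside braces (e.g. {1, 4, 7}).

{K, N, T, Y}

A -> fault, frames [A]
N -> fault, frames [A, N]
A -> hit
N -> hit
Z -> fault, frames [A, N, Z]
A -> hit
J -> fault, frames [N, Z, A, J]
T -> fault, evict N, frames [Z, A, J, T]
K -> fault, evict Z, frames [A, J, T, K]
T -> hit
Y -> fault, evict A, frames [J, K, T, Y]
N -> fault, evict J, frames [K, T, Y, N]
K -> hit
T -> hit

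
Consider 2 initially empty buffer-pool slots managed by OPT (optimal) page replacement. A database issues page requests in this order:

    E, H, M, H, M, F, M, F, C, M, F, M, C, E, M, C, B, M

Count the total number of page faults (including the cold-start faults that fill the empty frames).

10

E: miss, frames (E)
H: miss, frames (E H)
M: miss, evict E, frames (H M)
H: hit
M: hit
F: miss, evict H, frames (M F)
M: hit
F: hit
C: miss, evict F, frames (M C)
M: hit
F: miss, evict C, frames (M F)
M: hit
C: miss, evict F, frames (M C)
E: miss, evict C, frames (M E)
M: hit
C: miss, evict E, frames (M C)
B: miss, evict C, frames (M B)
M: hit
Page faults: 10.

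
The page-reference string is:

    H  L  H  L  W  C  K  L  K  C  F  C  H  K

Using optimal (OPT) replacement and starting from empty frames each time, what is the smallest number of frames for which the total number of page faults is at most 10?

f=1: 14 faults
f=2: 9 faults
f=3: 7 faults
f=4: 6 faults
f=5: 6 faults
f=6: 6 faults
Smallest f with faults ≤ 10 is 2.

2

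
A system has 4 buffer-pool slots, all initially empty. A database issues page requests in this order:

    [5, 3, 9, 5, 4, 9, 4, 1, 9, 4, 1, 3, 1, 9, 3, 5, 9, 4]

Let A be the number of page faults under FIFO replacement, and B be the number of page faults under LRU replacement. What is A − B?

-2

Under FIFO: F F F . F . . F . . . . . . . F . . → 6 faults.
Under LRU: F F F . F . . F . . . F . . . F . F → 8 faults.
A − B = 6 − 8 = -2.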